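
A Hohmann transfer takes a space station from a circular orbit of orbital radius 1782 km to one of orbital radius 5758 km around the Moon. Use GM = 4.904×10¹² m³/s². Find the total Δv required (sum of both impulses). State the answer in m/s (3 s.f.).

r₁ = 1782 km = 1.782×10⁶ m.
r₂ = 5758 km = 5.758×10⁶ m.
Transfer ellipse a_t = (r₁ + r₂)/2 = 3.770×10⁶ m.
At r₁: circular v_c1 = √(μ/r₁) = 1659 m/s; transfer-perilune v_p = √[μ(2/r₁ − 1/a_t)] = 2050 m/s.
Δv₁ = v_p − v_c1 = 391.2 m/s.
At r₂: circular v_c2 = √(μ/r₂) = 922.9 m/s; transfer-apolune v_a = √[μ(2/r₂ − 1/a_t)] = 634.5 m/s.
Δv₂ = v_c2 − v_a = 288.4 m/s.
Total Δv = Δv₁ + Δv₂ = 679.6 m/s.

Δv_total ≈ 680 m/s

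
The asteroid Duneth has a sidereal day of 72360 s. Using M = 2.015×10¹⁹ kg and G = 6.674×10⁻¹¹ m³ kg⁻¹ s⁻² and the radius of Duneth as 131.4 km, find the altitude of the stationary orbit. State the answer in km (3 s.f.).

μ = GM = 6.674×10⁻¹¹ × 2.015×10¹⁹ = 1.345×10⁹ m³/s².
A synchronous orbit has period T, so by Kepler's third law a = (μT²/4π²)^(1/3).
μT²/4π² = 1.345×10⁹ × (7.236×10⁴)² / 39.48 = 1.784×10¹⁷ m³.
a = 5.629×10⁵ m = 562.90 km.
Altitude h = a − R = 562.90 − 131.4 = 431.50 km.

h_sync ≈ 432 km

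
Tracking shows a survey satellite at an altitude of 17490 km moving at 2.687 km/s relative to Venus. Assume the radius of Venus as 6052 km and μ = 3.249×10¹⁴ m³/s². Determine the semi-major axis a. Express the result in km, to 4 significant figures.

r = 6052 + 17490 = 23542 km = 2.354×10⁷ m.
Specific orbital energy ε = v²/2 − μ/r = (2687)²/2 − 3.249×10¹⁴/2.354×10⁷ = -1.019×10⁷ J/kg.
Since ε = −μ/(2a), a = −μ/(2ε) = 1.594×10⁷ m = 15941 km.

a ≈ 15940 km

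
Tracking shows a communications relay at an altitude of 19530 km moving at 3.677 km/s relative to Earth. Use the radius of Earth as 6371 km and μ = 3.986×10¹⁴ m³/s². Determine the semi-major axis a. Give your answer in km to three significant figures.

r = 6371 + 19530 = 25901 km = 2.590×10⁷ m.
Vis-viva rearranged: 1/a = 2/r − v²/μ = 7.722×10⁻⁸ − 3.392×10⁻⁸ = 4.330×10⁻⁸ m⁻¹.
a = 2.310×10⁷ m = 23096 km.

a ≈ 23100 km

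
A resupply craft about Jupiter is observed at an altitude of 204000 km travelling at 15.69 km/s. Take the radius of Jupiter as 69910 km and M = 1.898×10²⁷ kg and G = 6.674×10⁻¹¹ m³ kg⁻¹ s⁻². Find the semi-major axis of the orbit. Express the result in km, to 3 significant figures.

a ≈ 1.87×10⁵ km

μ = GM = 6.674×10⁻¹¹ × 1.898×10²⁷ = 1.267×10¹⁷ m³/s².
r = 69910 + 204000 = 2.7391×10⁵ km = 2.739×10⁸ m.
Vis-viva rearranged: 1/a = 2/r − v²/μ = 7.302×10⁻⁹ − 1.943×10⁻⁹ = 5.358×10⁻⁹ m⁻¹.
a = 1.866×10⁸ m = 1.8663×10⁵ km.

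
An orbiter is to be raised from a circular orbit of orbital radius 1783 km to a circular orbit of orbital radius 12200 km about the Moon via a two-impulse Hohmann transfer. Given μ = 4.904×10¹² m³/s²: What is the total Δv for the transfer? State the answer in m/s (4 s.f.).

r₁ = 1783 km = 1.783×10⁶ m.
r₂ = 12200 km = 1.220×10⁷ m.
Transfer ellipse a_t = (r₁ + r₂)/2 = 6.992×10⁶ m.
At r₁: circular v_c1 = √(μ/r₁) = 1658 m/s; transfer-perilune v_p = √[μ(2/r₁ − 1/a_t)] = 2191 m/s.
Δv₁ = v_p − v_c1 = 532.3 m/s.
At r₂: circular v_c2 = √(μ/r₂) = 634.0 m/s; transfer-apolune v_a = √[μ(2/r₂ − 1/a_t)] = 320.2 m/s.
Δv₂ = v_c2 − v_a = 313.8 m/s.
Total Δv = Δv₁ + Δv₂ = 846.2 m/s.

Δv_total ≈ 846.2 m/s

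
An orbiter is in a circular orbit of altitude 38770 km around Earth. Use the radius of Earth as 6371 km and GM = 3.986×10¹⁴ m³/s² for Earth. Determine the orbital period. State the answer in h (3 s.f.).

r = 6371 + 38770 = 45141 km = 4.5141×10⁷ m.
Kepler's third law: T = 2π√(r³/μ) = 2π√((4.514×10⁷)³ / 3.986×10¹⁴).
r³/μ = 2.308×10⁸ s², so T = 2π × 1.519×10⁴ = 9.545×10⁴ s.
Converting: 9.545×10⁴ s ÷ 3600 = 26.51 h.

T ≈ 26.5 h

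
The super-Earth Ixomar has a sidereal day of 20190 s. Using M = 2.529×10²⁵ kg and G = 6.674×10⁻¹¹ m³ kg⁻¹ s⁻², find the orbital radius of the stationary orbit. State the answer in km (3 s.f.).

r_sync ≈ 25900 km

μ = GM = 6.674×10⁻¹¹ × 2.529×10²⁵ = 1.688×10¹⁵ m³/s².
A synchronous orbit has period T, so by Kepler's third law a = (μT²/4π²)^(1/3).
μT²/4π² = 1.688×10¹⁵ × (2.019×10⁴)² / 39.48 = 1.743×10²² m³.
a = 2.593×10⁷ m = 25927 km.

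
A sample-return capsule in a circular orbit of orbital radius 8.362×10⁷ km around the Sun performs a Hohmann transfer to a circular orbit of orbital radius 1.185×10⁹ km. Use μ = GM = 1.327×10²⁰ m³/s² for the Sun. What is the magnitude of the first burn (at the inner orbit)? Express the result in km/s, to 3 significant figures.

r₁ = 8.362×10⁷ km = 8.362×10¹⁰ m.
r₂ = 1.185×10⁹ km = 1.185×10¹² m.
Transfer ellipse a_t = (r₁ + r₂)/2 = 6.343×10¹¹ m.
At r₁: circular v_c1 = √(μ/r₁) = 39840 m/s; transfer-perihelion v_p = √[μ(2/r₁ − 1/a_t)] = 54450 m/s.
Δv₁ = v_p − v_c1 = 14610 m/s.
= 14.61 km/s.

Δv ≈ 14.6 km/s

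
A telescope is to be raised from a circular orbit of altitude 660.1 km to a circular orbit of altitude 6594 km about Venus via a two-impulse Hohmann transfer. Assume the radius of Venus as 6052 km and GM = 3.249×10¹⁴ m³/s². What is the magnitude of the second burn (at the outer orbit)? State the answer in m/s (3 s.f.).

Δv ≈ 848 m/s

r₁ = 6052 + 660.1 = 6712.1 km = 6.7121×10⁶ m.
r₂ = 6052 + 6594 = 12646 km = 1.2646×10⁷ m.
Transfer ellipse a_t = (r₁ + r₂)/2 = 9.679×10⁶ m.
At r₁: circular v_c1 = √(μ/r₁) = 6957 m/s; transfer-periapsis v_p = √[μ(2/r₁ − 1/a_t)] = 7953 m/s.
At r₂: circular v_c2 = √(μ/r₂) = 5069 m/s; transfer-apoapsis v_a = √[μ(2/r₂ − 1/a_t)] = 4221 m/s.
Δv₂ = v_c2 − v_a = 847.8 m/s.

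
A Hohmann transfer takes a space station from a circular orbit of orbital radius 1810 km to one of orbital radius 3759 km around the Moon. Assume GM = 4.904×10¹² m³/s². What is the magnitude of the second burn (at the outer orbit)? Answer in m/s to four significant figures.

r₁ = 1810 km = 1.810×10⁶ m.
r₂ = 3759 km = 3.759×10⁶ m.
Transfer ellipse a_t = (r₁ + r₂)/2 = 2.784×10⁶ m.
At r₁: circular v_c1 = √(μ/r₁) = 1646 m/s; transfer-perilune v_p = √[μ(2/r₁ − 1/a_t)] = 1912 m/s.
At r₂: circular v_c2 = √(μ/r₂) = 1142 m/s; transfer-apolune v_a = √[μ(2/r₂ − 1/a_t)] = 920.9 m/s.
Δv₂ = v_c2 − v_a = 221.3 m/s.

Δv ≈ 221.3 m/s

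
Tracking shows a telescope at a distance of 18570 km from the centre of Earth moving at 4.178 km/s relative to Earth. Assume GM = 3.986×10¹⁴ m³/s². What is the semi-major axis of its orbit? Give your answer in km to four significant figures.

r = 1.857×10⁷ m.
Vis-viva rearranged: 1/a = 2/r − v²/μ = 1.077×10⁻⁷ − 4.379×10⁻⁸ = 6.391×10⁻⁸ m⁻¹.
a = 1.565×10⁷ m = 15647 km.

a ≈ 15650 km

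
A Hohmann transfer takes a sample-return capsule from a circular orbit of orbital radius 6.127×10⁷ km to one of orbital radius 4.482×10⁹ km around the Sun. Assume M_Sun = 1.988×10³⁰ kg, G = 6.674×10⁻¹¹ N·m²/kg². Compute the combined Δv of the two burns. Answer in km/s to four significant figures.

Δv_total ≈ 23.38 km/s

μ = GM = 6.674×10⁻¹¹ × 1.988×10³⁰ = 1.327×10²⁰ m³/s².
r₁ = 6.127×10⁷ km = 6.127×10¹⁰ m.
r₂ = 4.482×10⁹ km = 4.482×10¹² m.
Transfer ellipse a_t = (r₁ + r₂)/2 = 2.272×10¹² m.
At r₁: circular v_c1 = √(μ/r₁) = 46530 m/s; transfer-perihelion v_p = √[μ(2/r₁ − 1/a_t)] = 65360 m/s.
Δv₁ = v_p − v_c1 = 18830 m/s.
At r₂: circular v_c2 = √(μ/r₂) = 5441 m/s; transfer-aphelion v_a = √[μ(2/r₂ − 1/a_t)] = 893.6 m/s.
Δv₂ = v_c2 − v_a = 4547 m/s.
Total Δv = Δv₁ + Δv₂ = 23380 m/s = 23.38 km/s.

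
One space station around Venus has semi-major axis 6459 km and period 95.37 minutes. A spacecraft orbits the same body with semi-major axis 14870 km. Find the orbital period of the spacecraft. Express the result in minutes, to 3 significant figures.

Kepler's third law: T² ∝ a³, so T₂ = T₁ (a₂/a₁)^(3/2).
a₂/a₁ = 2.302, (a₂/a₁)^(3/2) = 3.493.
T₂ = 95.37 × 3.493 = 333.1 minutes.

T₂ ≈ 333 minutes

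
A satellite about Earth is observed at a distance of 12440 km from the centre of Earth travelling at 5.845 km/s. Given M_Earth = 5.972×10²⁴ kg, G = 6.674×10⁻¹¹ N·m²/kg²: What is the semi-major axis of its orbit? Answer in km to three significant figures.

μ = GM = 6.674×10⁻¹¹ × 5.972×10²⁴ = 3.986×10¹⁴ m³/s².
r = 1.244×10⁷ m.
Specific orbital energy ε = v²/2 − μ/r = (5845)²/2 − 3.986×10¹⁴/1.244×10⁷ = -1.496×10⁷ J/kg.
Since ε = −μ/(2a), a = −μ/(2ε) = 1.332×10⁷ m = 13323 km.

a ≈ 13300 km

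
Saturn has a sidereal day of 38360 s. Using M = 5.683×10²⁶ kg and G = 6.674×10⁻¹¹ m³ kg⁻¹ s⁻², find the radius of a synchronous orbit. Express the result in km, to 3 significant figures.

r_sync ≈ 1.12×10⁵ km

μ = GM = 6.674×10⁻¹¹ × 5.683×10²⁶ = 3.793×10¹⁶ m³/s².
A synchronous orbit has period T, so by Kepler's third law a = (μT²/4π²)^(1/3).
μT²/4π² = 3.793×10¹⁶ × (3.836×10⁴)² / 39.48 = 1.414×10²⁴ m³.
a = 1.122×10⁸ m = 1.1223×10⁵ km.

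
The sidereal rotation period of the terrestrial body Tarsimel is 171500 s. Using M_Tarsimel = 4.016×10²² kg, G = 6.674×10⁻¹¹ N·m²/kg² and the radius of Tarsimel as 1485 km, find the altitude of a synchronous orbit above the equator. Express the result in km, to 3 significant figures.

μ = GM = 6.674×10⁻¹¹ × 4.016×10²² = 2.680×10¹² m³/s².
A synchronous orbit has period T, so by Kepler's third law a = (μT²/4π²)^(1/3).
μT²/4π² = 2.680×10¹² × (1.715×10⁵)² / 39.48 = 1.997×10²¹ m³.
a = 1.259×10⁷ m = 12593 km.
Altitude h = a − R = 12593 − 1485 = 11108 km.

h_sync ≈ 11100 km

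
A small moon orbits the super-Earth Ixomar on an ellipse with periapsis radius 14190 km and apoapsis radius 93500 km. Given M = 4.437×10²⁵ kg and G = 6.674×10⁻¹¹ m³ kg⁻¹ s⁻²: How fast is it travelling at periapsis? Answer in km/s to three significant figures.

v ≈ 19.0 km/s

μ = GM = 6.674×10⁻¹¹ × 4.437×10²⁵ = 2.961×10¹⁵ m³/s².
Semi-major axis a = (r_p + r_a)/2 = 53845 km = 5.384×10⁷ m.
Vis-viva: v² = μ(2/r − 1/a) = 2.961×10¹⁵ × (1.409×10⁻⁷ − 1.857×10⁻⁸) = 3.624×10⁸ m²/s².
v = 19040 m/s = 19.04 km/s.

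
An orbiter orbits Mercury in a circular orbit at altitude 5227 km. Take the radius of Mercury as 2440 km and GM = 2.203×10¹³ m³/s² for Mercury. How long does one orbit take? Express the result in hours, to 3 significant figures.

r = 2440 + 5227 = 7667.0 km = 7.6670×10⁶ m.
Kepler's third law: T = 2π√(r³/μ) = 2π√((7.667×10⁶)³ / 2.203×10¹³).
r³/μ = 2.046×10⁷ s², so T = 2π × 4.523×10³ = 2.842×10⁴ s.
Converting: 2.842×10⁴ s ÷ 3600 = 7.894 hours.

T ≈ 7.89 hours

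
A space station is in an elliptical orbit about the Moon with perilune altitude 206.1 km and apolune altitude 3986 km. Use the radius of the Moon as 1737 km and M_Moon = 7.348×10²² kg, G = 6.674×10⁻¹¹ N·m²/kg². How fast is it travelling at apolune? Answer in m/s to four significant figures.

μ = GM = 6.674×10⁻¹¹ × 7.348×10²² = 4.904×10¹² m³/s².
r_p = 1737 + 206.1 = 1943.1 km = 1.9431×10⁶ m.
r_a = 1737 + 3986 = 5723.0 km = 5.7230×10⁶ m.
Semi-major axis a = (r_p + r_a)/2 = 3833.1 km = 3.833×10⁶ m.
Vis-viva: v² = μ(2/r − 1/a) = 4.904×10¹² × (3.495×10⁻⁷ − 2.609×10⁻⁷) = 4.344×10⁵ m²/s².
v = 659.1 m/s.

v ≈ 659.1 m/s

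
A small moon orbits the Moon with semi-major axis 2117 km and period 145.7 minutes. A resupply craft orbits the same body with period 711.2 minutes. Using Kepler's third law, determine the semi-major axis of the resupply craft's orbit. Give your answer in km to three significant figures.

Kepler's third law: a³ ∝ T², so a₂ = a₁ (T₂/T₁)^(2/3).
T₂/T₁ = 4.881, (T₂/T₁)^(2/3) = 2.878.
a₂ = 2117 × 2.878 = 6092 km.

a₂ ≈ 6090 km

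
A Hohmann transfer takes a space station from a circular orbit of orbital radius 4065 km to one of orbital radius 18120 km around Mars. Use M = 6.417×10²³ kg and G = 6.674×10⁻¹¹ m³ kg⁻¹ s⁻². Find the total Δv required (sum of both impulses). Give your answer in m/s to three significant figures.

μ = GM = 6.674×10⁻¹¹ × 6.417×10²³ = 4.283×10¹³ m³/s².
r₁ = 4065 km = 4.065×10⁶ m.
r₂ = 18120 km = 1.812×10⁷ m.
Transfer ellipse a_t = (r₁ + r₂)/2 = 1.109×10⁷ m.
At r₁: circular v_c1 = √(μ/r₁) = 3246 m/s; transfer-periapsis v_p = √[μ(2/r₁ − 1/a_t)] = 4149 m/s.
Δv₁ = v_p − v_c1 = 902.7 m/s.
At r₂: circular v_c2 = √(μ/r₂) = 1537 m/s; transfer-apoapsis v_a = √[μ(2/r₂ − 1/a_t)] = 930.7 m/s.
Δv₂ = v_c2 − v_a = 606.7 m/s.
Total Δv = Δv₁ + Δv₂ = 1509 m/s.

Δv_total ≈ 1510 m/s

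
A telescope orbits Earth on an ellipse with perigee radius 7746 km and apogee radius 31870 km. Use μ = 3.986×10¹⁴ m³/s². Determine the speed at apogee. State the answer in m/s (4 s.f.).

Semi-major axis a = (r_p + r_a)/2 = 19808 km = 1.981×10⁷ m.
Vis-viva: v² = μ(2/r − 1/a) = 3.986×10¹⁴ × (6.275×10⁻⁸ − 5.048×10⁻⁸) = 4.891×10⁶ m²/s².
v = 2212 m/s.

v ≈ 2212 m/s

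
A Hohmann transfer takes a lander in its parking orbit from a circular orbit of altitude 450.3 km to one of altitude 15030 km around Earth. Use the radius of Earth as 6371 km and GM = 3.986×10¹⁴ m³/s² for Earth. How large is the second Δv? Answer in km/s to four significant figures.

r₁ = 6371 + 450.3 = 6821.3 km = 6.8213×10⁶ m.
r₂ = 6371 + 15030 = 21401 km = 2.1401×10⁷ m.
Transfer ellipse a_t = (r₁ + r₂)/2 = 1.411×10⁷ m.
At r₁: circular v_c1 = √(μ/r₁) = 7644 m/s; transfer-perigee v_p = √[μ(2/r₁ − 1/a_t)] = 9414 m/s.
At r₂: circular v_c2 = √(μ/r₂) = 4316 m/s; transfer-apogee v_a = √[μ(2/r₂ − 1/a_t)] = 3001 m/s.
Δv₂ = v_c2 − v_a = 1315 m/s.
= 1.315 km/s.

Δv ≈ 1.315 km/s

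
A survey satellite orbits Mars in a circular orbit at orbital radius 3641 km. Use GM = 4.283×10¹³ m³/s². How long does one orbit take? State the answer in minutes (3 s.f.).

T ≈ 111 minutes

r = 3641 km = 3.641×10⁶ m.
Kepler's third law: T = 2π√(r³/μ) = 2π√((3.641×10⁶)³ / 4.283×10¹³).
r³/μ = 1.127×10⁶ s², so T = 2π × 1.062×10³ = 6.670×10³ s.
Converting: 6.670×10³ s ÷ 60.00 = 111.2 minutes.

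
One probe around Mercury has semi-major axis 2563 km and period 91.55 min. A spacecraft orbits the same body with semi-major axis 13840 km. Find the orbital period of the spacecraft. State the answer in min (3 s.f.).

Kepler's third law: T² ∝ a³, so T₂ = T₁ (a₂/a₁)^(3/2).
a₂/a₁ = 5.400, (a₂/a₁)^(3/2) = 12.55.
T₂ = 91.55 × 12.55 = 1149 min.

T₂ ≈ 1150 min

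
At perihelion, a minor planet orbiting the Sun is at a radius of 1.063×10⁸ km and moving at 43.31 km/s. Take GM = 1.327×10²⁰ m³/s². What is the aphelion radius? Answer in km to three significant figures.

aphelion radius ≈ 3.21×10⁸ km

r_p = 1.063×10¹¹ m.
Specific energy ε = v²/2 − μ/r = -3.105×10⁸ J/kg, so a = −μ/(2ε) = 2.137×10¹¹ m.
The apsides satisfy r_p + r_a = 2a, so the aphelion radius is 2a − r_p = 3.211×10¹¹ m = 3.2111×10⁸ km.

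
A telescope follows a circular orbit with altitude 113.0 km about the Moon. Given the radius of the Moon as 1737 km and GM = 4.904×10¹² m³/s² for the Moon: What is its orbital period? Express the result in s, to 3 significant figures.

T ≈ 7140 s

r = 1737 + 113.0 = 1850.0 km = 1.8500×10⁶ m.
Kepler's third law: T = 2π√(r³/μ) = 2π√((1.850×10⁶)³ / 4.904×10¹²).
r³/μ = 1.291×10⁶ s², so T = 2π × 1.136×10³ = 7.139×10³ s.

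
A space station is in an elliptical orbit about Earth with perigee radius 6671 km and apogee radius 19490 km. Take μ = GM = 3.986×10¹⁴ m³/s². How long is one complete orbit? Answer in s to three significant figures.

Semi-major axis a = (r_p + r_a)/2 = (6671.0 + 19490)/2 = 13080 km = 1.308×10⁷ m.
By Kepler's third law T = 2π√(a³/μ) = 2π × 2.370×10³ = 1.489×10⁴ s.

T ≈ 14900 s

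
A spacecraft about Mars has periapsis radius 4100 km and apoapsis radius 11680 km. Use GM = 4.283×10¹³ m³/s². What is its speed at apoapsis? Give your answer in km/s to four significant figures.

v ≈ 1.380 km/s

Semi-major axis a = (r_p + r_a)/2 = 7890.0 km = 7.890×10⁶ m.
Vis-viva: v² = μ(2/r − 1/a) = 4.283×10¹³ × (1.712×10⁻⁷ − 1.267×10⁻⁷) = 1.906×10⁶ m²/s².
v = 1380 m/s = 1.380 km/s.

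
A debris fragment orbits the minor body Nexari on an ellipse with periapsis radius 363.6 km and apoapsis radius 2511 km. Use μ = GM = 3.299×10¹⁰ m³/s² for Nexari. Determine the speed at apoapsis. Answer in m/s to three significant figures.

Semi-major axis a = (r_p + r_a)/2 = 1437.3 km = 1.437×10⁶ m.
Vis-viva: v² = μ(2/r − 1/a) = 3.299×10¹⁰ × (7.965×10⁻⁷ − 6.957×10⁻⁷) = 3.324×10³ m²/s².
v = 57.65 m/s.

v ≈ 57.7 m/s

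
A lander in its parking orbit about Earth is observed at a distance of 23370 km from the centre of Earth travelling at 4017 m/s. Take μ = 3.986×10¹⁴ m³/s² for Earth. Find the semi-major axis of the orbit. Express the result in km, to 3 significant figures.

a ≈ 22200 km

r = 2.337×10⁷ m.
Vis-viva rearranged: 1/a = 2/r − v²/μ = 8.558×10⁻⁸ − 4.048×10⁻⁸ = 4.510×10⁻⁸ m⁻¹.
a = 2.217×10⁷ m = 22174 km.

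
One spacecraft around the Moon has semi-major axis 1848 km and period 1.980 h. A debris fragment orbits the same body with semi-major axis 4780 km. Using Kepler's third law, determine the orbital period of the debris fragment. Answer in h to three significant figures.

T₂ ≈ 8.24 h

Kepler's third law: T² ∝ a³, so T₂ = T₁ (a₂/a₁)^(3/2).
a₂/a₁ = 2.587, (a₂/a₁)^(3/2) = 4.160.
T₂ = 1.980 × 4.160 = 8.237 h.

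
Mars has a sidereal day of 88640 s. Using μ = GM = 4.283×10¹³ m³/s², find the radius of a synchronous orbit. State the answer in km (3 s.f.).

A synchronous orbit has period T, so by Kepler's third law a = (μT²/4π²)^(1/3).
μT²/4π² = 4.283×10¹³ × (8.864×10⁴)² / 39.48 = 8.524×10²¹ m³.
a = 2.043×10⁷ m = 20428 km.

r_sync ≈ 20400 km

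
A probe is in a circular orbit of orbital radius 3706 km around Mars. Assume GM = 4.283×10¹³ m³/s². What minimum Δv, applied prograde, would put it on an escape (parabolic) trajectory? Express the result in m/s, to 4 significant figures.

Δv ≈ 1408 m/s

r = 3706 km = 3.706×10⁶ m.
Circular speed v_c = √(μ/r) = 3400 m/s.
Escape speed v_esc = √(2μ/r) = √2 × v_c = 4808 m/s.
Δv = v_esc − v_c = 1408 m/s.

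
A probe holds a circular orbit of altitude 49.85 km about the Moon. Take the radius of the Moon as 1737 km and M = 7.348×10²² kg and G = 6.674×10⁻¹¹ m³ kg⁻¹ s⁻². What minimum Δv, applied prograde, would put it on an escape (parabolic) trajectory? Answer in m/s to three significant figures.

μ = GM = 6.674×10⁻¹¹ × 7.348×10²² = 4.904×10¹² m³/s².
r = 1737 + 49.85 = 1786.8 km = 1.7868×10⁶ m.
Circular speed v_c = √(μ/r) = 1657 m/s.
Escape speed v_esc = √(2μ/r) = √2 × v_c = 2343 m/s.
Δv = v_esc − v_c = 686.2 m/s.

Δv ≈ 686 m/s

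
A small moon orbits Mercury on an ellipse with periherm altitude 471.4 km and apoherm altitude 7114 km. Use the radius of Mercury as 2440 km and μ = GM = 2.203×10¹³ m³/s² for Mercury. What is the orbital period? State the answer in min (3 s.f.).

r_p = 2440 + 471.4 = 2911.4 km = 2.9114×10⁶ m.
r_a = 2440 + 7114 = 9554.0 km = 9.5540×10⁶ m.
Semi-major axis a = (r_p + r_a)/2 = (2911.4 + 9554.0)/2 = 6232.7 km = 6.233×10⁶ m.
By Kepler's third law T = 2π√(a³/μ) = 2π × 3.315×10³ = 2.083×10⁴ s.
= 347.2 min.

T ≈ 347 min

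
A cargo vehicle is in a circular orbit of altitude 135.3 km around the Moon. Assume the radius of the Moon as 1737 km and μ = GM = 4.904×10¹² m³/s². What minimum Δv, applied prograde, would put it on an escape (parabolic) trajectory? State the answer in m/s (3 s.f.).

Δv ≈ 670 m/s

r = 1737 + 135.3 = 1872.3 km = 1.8723×10⁶ m.
Circular speed v_c = √(μ/r) = 1618 m/s.
Escape speed v_esc = √(2μ/r) = √2 × v_c = 2289 m/s.
Δv = v_esc − v_c = 670.4 m/s.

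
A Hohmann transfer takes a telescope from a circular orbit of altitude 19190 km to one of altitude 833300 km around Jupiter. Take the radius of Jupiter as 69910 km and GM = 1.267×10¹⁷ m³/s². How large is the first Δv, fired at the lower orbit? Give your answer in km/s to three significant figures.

r₁ = 69910 + 19190 = 89100 km = 8.9100×10⁷ m.
r₂ = 69910 + 833300 = 903210 km = 9.0321×10⁸ m.
Transfer ellipse a_t = (r₁ + r₂)/2 = 4.962×10⁸ m.
At r₁: circular v_c1 = √(μ/r₁) = 37710 m/s; transfer-perijove v_p = √[μ(2/r₁ − 1/a_t)] = 50880 m/s.
Δv₁ = v_p − v_c1 = 13170 m/s.
= 13.17 km/s.

Δv ≈ 13.2 km/s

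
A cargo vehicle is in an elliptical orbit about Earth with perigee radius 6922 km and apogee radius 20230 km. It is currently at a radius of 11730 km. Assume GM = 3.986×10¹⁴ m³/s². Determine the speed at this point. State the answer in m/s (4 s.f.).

v ≈ 6213 m/s

Semi-major axis a = (r_p + r_a)/2 = 13576 km = 1.358×10⁷ m.
Vis-viva: v² = μ(2/r − 1/a) = 3.986×10¹⁴ × (1.705×10⁻⁷ − 7.366×10⁻⁸) = 3.860×10⁷ m²/s².
v = 6213 m/s.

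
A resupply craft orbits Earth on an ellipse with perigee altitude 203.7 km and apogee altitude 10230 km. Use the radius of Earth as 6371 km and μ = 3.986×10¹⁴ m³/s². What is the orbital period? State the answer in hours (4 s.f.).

r_p = 6371 + 203.7 = 6574.7 km = 6.5747×10⁶ m.
r_a = 6371 + 10230 = 16601 km = 1.6601×10⁷ m.
Semi-major axis a = (r_p + r_a)/2 = (6574.7 + 16601)/2 = 11588 km = 1.159×10⁷ m.
By Kepler's third law T = 2π√(a³/μ) = 2π × 1.976×10³ = 1.241×10⁴ s.
= 3.448 hours.

T ≈ 3.448 hours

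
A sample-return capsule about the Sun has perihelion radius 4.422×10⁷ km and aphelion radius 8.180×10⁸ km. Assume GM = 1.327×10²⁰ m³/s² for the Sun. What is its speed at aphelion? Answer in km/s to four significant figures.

v ≈ 4.079 km/s

Semi-major axis a = (r_p + r_a)/2 = 4.3111×10⁸ km = 4.311×10¹¹ m.
Vis-viva: v² = μ(2/r − 1/a) = 1.327×10²⁰ × (2.445×10⁻¹² − 2.320×10⁻¹²) = 1.664×10⁷ m²/s².
v = 4079 m/s = 4.079 km/s.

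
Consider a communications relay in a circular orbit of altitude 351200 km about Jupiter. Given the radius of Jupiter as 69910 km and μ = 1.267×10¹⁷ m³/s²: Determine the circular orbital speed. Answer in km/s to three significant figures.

r = 69910 + 351200 = 421110 km = 4.2111×10⁸ m.
For a circular orbit v = √(μ/r) = √(1.267×10¹⁷ / 4.211×10⁸) = √(3.009×10⁸) = 17350 m/s.
That is 17.35 km/s.

v ≈ 17.3 km/s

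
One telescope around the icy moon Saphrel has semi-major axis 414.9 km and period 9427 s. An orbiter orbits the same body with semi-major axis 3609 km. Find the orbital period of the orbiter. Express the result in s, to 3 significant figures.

Kepler's third law: T² ∝ a³, so T₂ = T₁ (a₂/a₁)^(3/2).
a₂/a₁ = 8.698, (a₂/a₁)^(3/2) = 25.65.
T₂ = 9427 × 25.65 = 2.418×10⁵ s.

T₂ ≈ 2.42×10⁵ s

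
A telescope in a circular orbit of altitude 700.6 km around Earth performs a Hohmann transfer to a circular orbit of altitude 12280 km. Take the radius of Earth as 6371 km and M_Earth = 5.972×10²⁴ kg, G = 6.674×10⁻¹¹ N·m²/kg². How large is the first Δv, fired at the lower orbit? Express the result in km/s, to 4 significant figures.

μ = GM = 6.674×10⁻¹¹ × 5.972×10²⁴ = 3.986×10¹⁴ m³/s².
r₁ = 6371 + 700.6 = 7071.6 km = 7.0716×10⁶ m.
r₂ = 6371 + 12280 = 18651 km = 1.8651×10⁷ m.
Transfer ellipse a_t = (r₁ + r₂)/2 = 1.286×10⁷ m.
At r₁: circular v_c1 = √(μ/r₁) = 7507 m/s; transfer-perigee v_p = √[μ(2/r₁ − 1/a_t)] = 9041 m/s.
Δv₁ = v_p − v_c1 = 1533 m/s.
= 1.533 km/s.

Δv ≈ 1.533 km/s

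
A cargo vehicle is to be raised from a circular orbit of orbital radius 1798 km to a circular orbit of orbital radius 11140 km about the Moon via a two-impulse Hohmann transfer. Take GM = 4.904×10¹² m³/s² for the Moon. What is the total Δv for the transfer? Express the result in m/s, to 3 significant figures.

r₁ = 1798 km = 1.798×10⁶ m.
r₂ = 11140 km = 1.114×10⁷ m.
Transfer ellipse a_t = (r₁ + r₂)/2 = 6.469×10⁶ m.
At r₁: circular v_c1 = √(μ/r₁) = 1652 m/s; transfer-perilune v_p = √[μ(2/r₁ − 1/a_t)] = 2167 m/s.
Δv₁ = v_p − v_c1 = 515.7 m/s.
At r₂: circular v_c2 = √(μ/r₂) = 663.5 m/s; transfer-apolune v_a = √[μ(2/r₂ − 1/a_t)] = 349.8 m/s.
Δv₂ = v_c2 − v_a = 313.7 m/s.
Total Δv = Δv₁ + Δv₂ = 829.4 m/s.

Δv_total ≈ 829 m/s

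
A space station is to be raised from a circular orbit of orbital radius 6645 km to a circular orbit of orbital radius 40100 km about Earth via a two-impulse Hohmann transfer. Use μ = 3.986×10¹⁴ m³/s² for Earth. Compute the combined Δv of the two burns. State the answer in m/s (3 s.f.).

Δv_total ≈ 3870 m/s

r₁ = 6645 km = 6.645×10⁶ m.
r₂ = 40100 km = 4.010×10⁷ m.
Transfer ellipse a_t = (r₁ + r₂)/2 = 2.337×10⁷ m.
At r₁: circular v_c1 = √(μ/r₁) = 7745 m/s; transfer-perigee v_p = √[μ(2/r₁ − 1/a_t)] = 10140 m/s.
Δv₁ = v_p − v_c1 = 2400 m/s.
At r₂: circular v_c2 = √(μ/r₂) = 3153 m/s; transfer-apogee v_a = √[μ(2/r₂ − 1/a_t)] = 1681 m/s.
Δv₂ = v_c2 − v_a = 1472 m/s.
Total Δv = Δv₁ + Δv₂ = 3871 m/s.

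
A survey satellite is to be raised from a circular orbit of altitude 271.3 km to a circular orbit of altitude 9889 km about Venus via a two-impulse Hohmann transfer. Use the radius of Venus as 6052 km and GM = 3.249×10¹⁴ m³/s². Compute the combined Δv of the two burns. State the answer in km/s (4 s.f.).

Δv_total ≈ 2.522 km/s

r₁ = 6052 + 271.3 = 6323.3 km = 6.3233×10⁶ m.
r₂ = 6052 + 9889 = 15941 km = 1.5941×10⁷ m.
Transfer ellipse a_t = (r₁ + r₂)/2 = 1.113×10⁷ m.
At r₁: circular v_c1 = √(μ/r₁) = 7168 m/s; transfer-periapsis v_p = √[μ(2/r₁ − 1/a_t)] = 8578 m/s.
Δv₁ = v_p − v_c1 = 1410 m/s.
At r₂: circular v_c2 = √(μ/r₂) = 4515 m/s; transfer-apoapsis v_a = √[μ(2/r₂ − 1/a_t)] = 3403 m/s.
Δv₂ = v_c2 − v_a = 1112 m/s.
Total Δv = Δv₁ + Δv₂ = 2522 m/s = 2.522 km/s.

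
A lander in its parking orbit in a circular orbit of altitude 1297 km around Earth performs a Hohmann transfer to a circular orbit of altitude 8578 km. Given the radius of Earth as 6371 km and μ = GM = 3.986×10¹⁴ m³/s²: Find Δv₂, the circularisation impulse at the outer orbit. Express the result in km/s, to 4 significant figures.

Δv ≈ 0.9116 km/s

r₁ = 6371 + 1297 = 7668.0 km = 7.6680×10⁶ m.
r₂ = 6371 + 8578 = 14949 km = 1.4949×10⁷ m.
Transfer ellipse a_t = (r₁ + r₂)/2 = 1.131×10⁷ m.
At r₁: circular v_c1 = √(μ/r₁) = 7210 m/s; transfer-perigee v_p = √[μ(2/r₁ − 1/a_t)] = 8290 m/s.
At r₂: circular v_c2 = √(μ/r₂) = 5164 m/s; transfer-apogee v_a = √[μ(2/r₂ − 1/a_t)] = 4252 m/s.
Δv₂ = v_c2 − v_a = 911.6 m/s.
= 0.9116 km/s.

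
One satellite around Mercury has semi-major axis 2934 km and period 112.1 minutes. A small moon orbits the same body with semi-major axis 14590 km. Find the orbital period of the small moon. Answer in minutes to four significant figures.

Kepler's third law: T² ∝ a³, so T₂ = T₁ (a₂/a₁)^(3/2).
a₂/a₁ = 4.973, (a₂/a₁)^(3/2) = 11.09.
T₂ = 112.1 × 11.09 = 1243 minutes.

T₂ ≈ 1243 minutes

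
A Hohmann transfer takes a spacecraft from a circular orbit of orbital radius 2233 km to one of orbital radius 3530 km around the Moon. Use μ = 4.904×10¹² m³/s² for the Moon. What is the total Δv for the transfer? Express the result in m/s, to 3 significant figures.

Δv_total ≈ 299 m/s

r₁ = 2233 km = 2.233×10⁶ m.
r₂ = 3530 km = 3.530×10⁶ m.
Transfer ellipse a_t = (r₁ + r₂)/2 = 2.882×10⁶ m.
At r₁: circular v_c1 = √(μ/r₁) = 1482 m/s; transfer-perilune v_p = √[μ(2/r₁ − 1/a_t)] = 1640 m/s.
Δv₁ = v_p − v_c1 = 158.3 m/s.
At r₂: circular v_c2 = √(μ/r₂) = 1179 m/s; transfer-apolune v_a = √[μ(2/r₂ − 1/a_t)] = 1038 m/s.
Δv₂ = v_c2 − v_a = 141.1 m/s.
Total Δv = Δv₁ + Δv₂ = 299.4 m/s.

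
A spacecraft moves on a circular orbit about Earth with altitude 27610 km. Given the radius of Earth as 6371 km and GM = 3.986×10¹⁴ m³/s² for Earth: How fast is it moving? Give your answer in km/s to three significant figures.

v ≈ 3.42 km/s

r = 6371 + 27610 = 33981 km = 3.3981×10⁷ m.
For a circular orbit v = √(μ/r) = √(3.986×10¹⁴ / 3.398×10⁷) = √(1.173×10⁷) = 3425 m/s.
That is 3.425 km/s.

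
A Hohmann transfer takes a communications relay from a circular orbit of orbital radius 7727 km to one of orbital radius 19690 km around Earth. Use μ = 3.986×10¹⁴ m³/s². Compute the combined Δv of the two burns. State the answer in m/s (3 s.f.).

Δv_total ≈ 2550 m/s

r₁ = 7727 km = 7.727×10⁶ m.
r₂ = 19690 km = 1.969×10⁷ m.
Transfer ellipse a_t = (r₁ + r₂)/2 = 1.371×10⁷ m.
At r₁: circular v_c1 = √(μ/r₁) = 7182 m/s; transfer-perigee v_p = √[μ(2/r₁ − 1/a_t)] = 8608 m/s.
Δv₁ = v_p − v_c1 = 1425 m/s.
At r₂: circular v_c2 = √(μ/r₂) = 4499 m/s; transfer-apogee v_a = √[μ(2/r₂ − 1/a_t)] = 3378 m/s.
Δv₂ = v_c2 − v_a = 1121 m/s.
Total Δv = Δv₁ + Δv₂ = 2547 m/s.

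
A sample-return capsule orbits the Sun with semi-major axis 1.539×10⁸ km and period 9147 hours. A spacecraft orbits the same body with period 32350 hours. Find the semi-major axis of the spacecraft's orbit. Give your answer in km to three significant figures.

a₂ ≈ 3.57×10⁸ km

Kepler's third law: a³ ∝ T², so a₂ = a₁ (T₂/T₁)^(2/3).
T₂/T₁ = 3.537, (T₂/T₁)^(2/3) = 2.321.
a₂ = 1.539×10⁸ × 2.321 = 3.572×10⁸ km.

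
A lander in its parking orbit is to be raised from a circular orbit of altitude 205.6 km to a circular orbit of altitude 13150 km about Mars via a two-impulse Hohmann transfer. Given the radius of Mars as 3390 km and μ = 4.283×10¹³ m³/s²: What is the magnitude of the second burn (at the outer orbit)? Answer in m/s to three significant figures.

Δv ≈ 648 m/s

r₁ = 3390 + 205.6 = 3595.6 km = 3.5956×10⁶ m.
r₂ = 3390 + 13150 = 16540 km = 1.6540×10⁷ m.
Transfer ellipse a_t = (r₁ + r₂)/2 = 1.007×10⁷ m.
At r₁: circular v_c1 = √(μ/r₁) = 3451 m/s; transfer-periapsis v_p = √[μ(2/r₁ − 1/a_t)] = 4424 m/s.
At r₂: circular v_c2 = √(μ/r₂) = 1609 m/s; transfer-apoapsis v_a = √[μ(2/r₂ − 1/a_t)] = 961.7 m/s.
Δv₂ = v_c2 − v_a = 647.5 m/s.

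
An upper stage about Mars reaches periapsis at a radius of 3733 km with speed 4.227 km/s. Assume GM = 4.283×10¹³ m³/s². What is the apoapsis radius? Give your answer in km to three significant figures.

r_p = 3.733×10⁶ m.
Specific energy ε = v²/2 − μ/r = -2.540×10⁶ J/kg, so a = −μ/(2ε) = 8.432×10⁶ m.
The apsides satisfy r_p + r_a = 2a, so the apoapsis radius is 2a − r_p = 1.313×10⁷ m = 13132 km.

apoapsis radius ≈ 13100 km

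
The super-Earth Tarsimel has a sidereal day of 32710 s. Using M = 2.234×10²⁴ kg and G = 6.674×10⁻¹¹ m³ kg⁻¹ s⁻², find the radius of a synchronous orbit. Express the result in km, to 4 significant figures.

r_sync ≈ 15930 km

μ = GM = 6.674×10⁻¹¹ × 2.234×10²⁴ = 1.491×10¹⁴ m³/s².
A synchronous orbit has period T, so by Kepler's third law a = (μT²/4π²)^(1/3).
μT²/4π² = 1.491×10¹⁴ × (3.271×10⁴)² / 39.48 = 4.041×10²¹ m³.
a = 1.593×10⁷ m = 15928 km.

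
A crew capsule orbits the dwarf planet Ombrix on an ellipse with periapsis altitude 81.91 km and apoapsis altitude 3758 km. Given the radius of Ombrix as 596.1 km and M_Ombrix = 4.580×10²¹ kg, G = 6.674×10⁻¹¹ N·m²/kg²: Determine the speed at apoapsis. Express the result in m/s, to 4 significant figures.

v ≈ 137.5 m/s

μ = GM = 6.674×10⁻¹¹ × 4.580×10²¹ = 3.057×10¹¹ m³/s².
r_p = 596.1 + 81.91 = 678.01 km = 6.7801×10⁵ m.
r_a = 596.1 + 3758 = 4354.1 km = 4.3541×10⁶ m.
Semi-major axis a = (r_p + r_a)/2 = 2516.1 km = 2.516×10⁶ m.
Vis-viva: v² = μ(2/r − 1/a) = 3.057×10¹¹ × (4.593×10⁻⁷ − 3.974×10⁻⁷) = 1.892×10⁴ m²/s².
v = 137.5 m/s.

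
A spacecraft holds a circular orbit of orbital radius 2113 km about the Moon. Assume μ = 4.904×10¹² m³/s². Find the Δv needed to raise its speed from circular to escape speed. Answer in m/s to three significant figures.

Δv ≈ 631 m/s

r = 2113 km = 2.113×10⁶ m.
Circular speed v_c = √(μ/r) = 1523 m/s.
Escape speed v_esc = √(2μ/r) = √2 × v_c = 2154 m/s.
Δv = v_esc − v_c = 631.0 m/s.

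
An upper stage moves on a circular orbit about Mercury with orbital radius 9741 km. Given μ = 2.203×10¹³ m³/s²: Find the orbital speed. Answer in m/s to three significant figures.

r = 9741 km = 9.741×10⁶ m.
For a circular orbit v = √(μ/r) = √(2.203×10¹³ / 9.741×10⁶) = √(2.262×10⁶) = 1504 m/s.

v ≈ 1500 m/s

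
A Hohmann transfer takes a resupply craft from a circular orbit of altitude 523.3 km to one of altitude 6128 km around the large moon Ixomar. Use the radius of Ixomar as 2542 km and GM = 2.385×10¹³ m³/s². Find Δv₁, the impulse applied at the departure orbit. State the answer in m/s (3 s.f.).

r₁ = 2542 + 523.3 = 3065.3 km = 3.0653×10⁶ m.
r₂ = 2542 + 6128 = 8670.0 km = 8.6700×10⁶ m.
Transfer ellipse a_t = (r₁ + r₂)/2 = 5.868×10⁶ m.
At r₁: circular v_c1 = √(μ/r₁) = 2789 m/s; transfer-periapsis v_p = √[μ(2/r₁ − 1/a_t)] = 3391 m/s.
Δv₁ = v_p − v_c1 = 601.3 m/s.

Δv ≈ 601 m/s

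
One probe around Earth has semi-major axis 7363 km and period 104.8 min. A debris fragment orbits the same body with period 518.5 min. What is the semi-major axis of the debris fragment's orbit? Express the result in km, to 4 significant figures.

Kepler's third law: a³ ∝ T², so a₂ = a₁ (T₂/T₁)^(2/3).
T₂/T₁ = 4.948, (T₂/T₁)^(2/3) = 2.904.
a₂ = 7363 × 2.904 = 21380 km.

a₂ ≈ 21380 km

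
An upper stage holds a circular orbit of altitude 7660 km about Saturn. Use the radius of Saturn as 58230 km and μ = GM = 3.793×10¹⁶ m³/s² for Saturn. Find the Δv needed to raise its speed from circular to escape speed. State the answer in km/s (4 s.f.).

r = 58230 + 7660 = 65890 km = 6.5890×10⁷ m.
Circular speed v_c = √(μ/r) = 23990 m/s.
Escape speed v_esc = √(2μ/r) = √2 × v_c = 33930 m/s.
Δv = v_esc − v_c = 9938 m/s = 9.938 km/s.

Δv ≈ 9.938 km/s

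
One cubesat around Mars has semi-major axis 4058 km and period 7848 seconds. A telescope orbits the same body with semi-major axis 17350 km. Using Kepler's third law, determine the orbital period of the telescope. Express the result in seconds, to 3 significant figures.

Kepler's third law: T² ∝ a³, so T₂ = T₁ (a₂/a₁)^(3/2).
a₂/a₁ = 4.276, (a₂/a₁)^(3/2) = 8.841.
T₂ = 7848 × 8.841 = 69380 seconds.

T₂ ≈ 69400 seconds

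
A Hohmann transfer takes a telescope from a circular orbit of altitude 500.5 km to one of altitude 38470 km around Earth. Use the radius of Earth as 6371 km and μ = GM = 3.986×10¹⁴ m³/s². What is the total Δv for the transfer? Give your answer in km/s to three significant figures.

r₁ = 6371 + 500.5 = 6871.5 km = 6.8715×10⁶ m.
r₂ = 6371 + 38470 = 44841 km = 4.4841×10⁷ m.
Transfer ellipse a_t = (r₁ + r₂)/2 = 2.586×10⁷ m.
At r₁: circular v_c1 = √(μ/r₁) = 7616 m/s; transfer-perigee v_p = √[μ(2/r₁ − 1/a_t)] = 10030 m/s.
Δv₁ = v_p − v_c1 = 2414 m/s.
At r₂: circular v_c2 = √(μ/r₂) = 2981 m/s; transfer-apogee v_a = √[μ(2/r₂ − 1/a_t)] = 1537 m/s.
Δv₂ = v_c2 − v_a = 1444 m/s.
Total Δv = Δv₁ + Δv₂ = 3858 m/s = 3.858 km/s.

Δv_total ≈ 3.86 km/s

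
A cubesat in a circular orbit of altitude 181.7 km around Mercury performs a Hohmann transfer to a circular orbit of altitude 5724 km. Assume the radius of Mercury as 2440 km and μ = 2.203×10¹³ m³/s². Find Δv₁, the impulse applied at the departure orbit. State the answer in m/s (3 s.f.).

Δv ≈ 668 m/s

r₁ = 2440 + 181.7 = 2621.7 km = 2.6217×10⁶ m.
r₂ = 2440 + 5724 = 8164.0 km = 8.1640×10⁶ m.
Transfer ellipse a_t = (r₁ + r₂)/2 = 5.393×10⁶ m.
At r₁: circular v_c1 = √(μ/r₁) = 2899 m/s; transfer-periherm v_p = √[μ(2/r₁ − 1/a_t)] = 3567 m/s.
Δv₁ = v_p − v_c1 = 667.8 m/s.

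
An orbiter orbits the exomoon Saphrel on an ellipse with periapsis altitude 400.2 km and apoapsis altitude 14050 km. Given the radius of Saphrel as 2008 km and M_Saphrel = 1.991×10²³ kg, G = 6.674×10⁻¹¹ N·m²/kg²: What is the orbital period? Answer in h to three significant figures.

T ≈ 13.4 h

μ = GM = 6.674×10⁻¹¹ × 1.991×10²³ = 1.329×10¹³ m³/s².
r_p = 2008 + 400.2 = 2408.2 km = 2.4082×10⁶ m.
r_a = 2008 + 14050 = 16058 km = 1.6058×10⁷ m.
Semi-major axis a = (r_p + r_a)/2 = (2408.2 + 16058)/2 = 9233.1 km = 9.233×10⁶ m.
By Kepler's third law T = 2π√(a³/μ) = 2π × 7.696×10³ = 4.836×10⁴ s.
= 13.43 h.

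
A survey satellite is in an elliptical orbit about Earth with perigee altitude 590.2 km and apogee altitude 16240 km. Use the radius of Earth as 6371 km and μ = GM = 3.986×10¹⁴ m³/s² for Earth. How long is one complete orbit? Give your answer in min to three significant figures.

r_p = 6371 + 590.2 = 6961.2 km = 6.9612×10⁶ m.
r_a = 6371 + 16240 = 22611 km = 2.2611×10⁷ m.
Semi-major axis a = (r_p + r_a)/2 = (6961.2 + 22611)/2 = 14786 km = 1.479×10⁷ m.
By Kepler's third law T = 2π√(a³/μ) = 2π × 2.848×10³ = 1.789×10⁴ s.
= 298.2 min.

T ≈ 298 min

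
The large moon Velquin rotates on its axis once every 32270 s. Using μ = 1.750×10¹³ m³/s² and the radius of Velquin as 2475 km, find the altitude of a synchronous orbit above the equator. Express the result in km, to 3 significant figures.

A synchronous orbit has period T, so by Kepler's third law a = (μT²/4π²)^(1/3).
μT²/4π² = 1.750×10¹³ × (3.227×10⁴)² / 39.48 = 4.616×10²⁰ m³.
a = 7.728×10⁶ m = 7728.4 km.
Altitude h = a − R = 7728.4 − 2475 = 5253.4 km.

h_sync ≈ 5250 km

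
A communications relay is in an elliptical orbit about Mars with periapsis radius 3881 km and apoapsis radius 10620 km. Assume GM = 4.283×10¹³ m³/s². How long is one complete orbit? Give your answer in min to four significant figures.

Semi-major axis a = (r_p + r_a)/2 = (3881.0 + 10620)/2 = 7250.5 km = 7.250×10⁶ m.
By Kepler's third law T = 2π√(a³/μ) = 2π × 2.983×10³ = 1.874×10⁴ s.
= 312.4 min.

T ≈ 312.4 min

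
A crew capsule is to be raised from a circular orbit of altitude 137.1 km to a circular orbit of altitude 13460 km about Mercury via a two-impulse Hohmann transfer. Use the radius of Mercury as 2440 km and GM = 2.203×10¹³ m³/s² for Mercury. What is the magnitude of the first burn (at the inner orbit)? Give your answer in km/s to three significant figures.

r₁ = 2440 + 137.1 = 2577.1 km = 2.5771×10⁶ m.
r₂ = 2440 + 13460 = 15900 km = 1.5900×10⁷ m.
Transfer ellipse a_t = (r₁ + r₂)/2 = 9.239×10⁶ m.
At r₁: circular v_c1 = √(μ/r₁) = 2924 m/s; transfer-periherm v_p = √[μ(2/r₁ − 1/a_t)] = 3836 m/s.
Δv₁ = v_p − v_c1 = 911.9 m/s.
= 0.9119 km/s.

Δv ≈ 0.912 km/s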